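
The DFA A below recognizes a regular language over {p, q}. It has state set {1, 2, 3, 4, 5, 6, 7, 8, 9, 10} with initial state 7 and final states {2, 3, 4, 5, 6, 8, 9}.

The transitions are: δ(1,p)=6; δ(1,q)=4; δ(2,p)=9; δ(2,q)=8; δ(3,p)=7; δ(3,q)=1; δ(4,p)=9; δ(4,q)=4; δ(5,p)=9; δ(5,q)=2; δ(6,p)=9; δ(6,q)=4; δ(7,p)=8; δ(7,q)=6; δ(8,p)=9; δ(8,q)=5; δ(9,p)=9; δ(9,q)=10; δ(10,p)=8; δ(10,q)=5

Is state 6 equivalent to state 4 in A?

States {1,3} cannot be reached from the start state, so discard them.
Initial partition by acceptance: {2,4,5,6,8,9} | {7,10}.
Split {2,4,5,6,8,9} by δ(·,q) → {2,4,5,6,8} and {9}.
No further refinement is possible. Final partition (3 blocks): {2,4,5,6,8} | {7,10} | {9}.
6 and 4 lie in the same block of the stable partition, so they are equivalent — no string distinguishes them.

Yes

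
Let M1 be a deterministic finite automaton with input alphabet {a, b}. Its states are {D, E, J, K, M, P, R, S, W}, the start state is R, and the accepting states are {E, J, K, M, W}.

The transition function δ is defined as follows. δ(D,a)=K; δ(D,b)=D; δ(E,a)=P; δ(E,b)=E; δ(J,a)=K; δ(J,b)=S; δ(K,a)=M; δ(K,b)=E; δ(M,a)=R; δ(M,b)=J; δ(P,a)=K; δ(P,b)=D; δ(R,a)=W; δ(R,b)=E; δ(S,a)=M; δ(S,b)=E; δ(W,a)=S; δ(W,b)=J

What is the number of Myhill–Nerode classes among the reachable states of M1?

P0 = {E,J,K,M,W} | {D,P,R,S}.
Split {E,J,K,M,W} by δ(·,a) → {E,M,W} and {J,K}.
Refine {E,M,W} on symbol b: members go to different blocks, giving {M,W} and {E}.
Refine {D,P,R,S} on symbol a: members go to different blocks, giving {D,P} and {R,S}.
On input a, block {J,K} splits into {K} and {J}.
The partition is now stable with 6 blocks: {M,W} | {D,P} | {K} | {E} | {R,S} | {J}.

6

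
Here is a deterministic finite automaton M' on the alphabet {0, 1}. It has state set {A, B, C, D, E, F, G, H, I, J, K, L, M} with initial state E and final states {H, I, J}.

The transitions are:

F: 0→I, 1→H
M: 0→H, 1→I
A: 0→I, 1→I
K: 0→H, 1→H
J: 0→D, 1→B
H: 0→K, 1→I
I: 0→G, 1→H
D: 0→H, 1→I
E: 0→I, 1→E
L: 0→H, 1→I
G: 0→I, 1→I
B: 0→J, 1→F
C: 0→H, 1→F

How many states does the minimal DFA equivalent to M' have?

3

Reachable states from the start: {E,G,H,I,K}. Unreachable: {A,B,C,D,F,J,L,M} — drop them.
Start with accepting vs non-accepting: {H,I} | {E,G,K}.
On input 1, block {E,G,K} splits into {G,K} and {E}.
Stable partition: {H,I} | {G,K} | {E} — 3 equivalence classes.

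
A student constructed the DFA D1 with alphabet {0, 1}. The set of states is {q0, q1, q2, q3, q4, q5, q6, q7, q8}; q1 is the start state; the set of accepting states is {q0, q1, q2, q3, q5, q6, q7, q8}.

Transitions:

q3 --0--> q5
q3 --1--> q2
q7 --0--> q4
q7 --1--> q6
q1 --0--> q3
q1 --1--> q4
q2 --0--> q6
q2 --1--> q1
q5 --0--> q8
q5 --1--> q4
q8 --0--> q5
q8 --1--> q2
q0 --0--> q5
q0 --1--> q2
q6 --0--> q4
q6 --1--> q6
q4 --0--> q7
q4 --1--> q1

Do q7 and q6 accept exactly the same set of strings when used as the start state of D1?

First remove the unreachable states {q0}; 8 states remain.
Initial partition by acceptance: {q1,q2,q3,q5,q6,q7,q8} | {q4}.
Split {q1,q2,q3,q5,q6,q7,q8} by δ(·,0) → {q1,q2,q3,q5,q8} and {q6,q7}.
On input 0, block {q1,q2,q3,q5,q8} splits into {q1,q3,q5,q8} and {q2}.
Split {q1,q3,q5,q8} by δ(·,1) → {q1,q5} and {q3,q8}.
Stable partition: {q1,q5} | {q4} | {q6,q7} | {q2} | {q3,q8} — 5 equivalence classes.
q7 and q6 lie in the same block of the stable partition, so they are equivalent — no string distinguishes them.

Yes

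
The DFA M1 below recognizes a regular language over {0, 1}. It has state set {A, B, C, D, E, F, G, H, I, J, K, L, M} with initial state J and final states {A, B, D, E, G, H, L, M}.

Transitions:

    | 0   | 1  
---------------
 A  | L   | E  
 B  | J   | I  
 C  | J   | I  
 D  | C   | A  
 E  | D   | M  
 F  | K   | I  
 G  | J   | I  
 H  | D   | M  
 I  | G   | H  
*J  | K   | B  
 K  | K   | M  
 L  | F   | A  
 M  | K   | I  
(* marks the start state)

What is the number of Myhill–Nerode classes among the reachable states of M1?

All states are reachable from the start state.
Start with accepting vs non-accepting: {A,B,D,E,G,H,L,M} | {C,F,I,J,K}.
Refine {A,B,D,E,G,H,L,M} on symbol 0: members go to different blocks, giving {B,D,G,L,M} and {A,E,H}.
On input 1, block {B,D,G,L,M} splits into {B,G,M} and {D,L}.
Refine {C,F,I,J,K} on symbol 0: members go to different blocks, giving {C,F,J,K} and {I}.
On input 1, block {C,F,J,K} splits into {C,F} and {J,K}.
Split {A,E,H} by δ(·,1) → {E,H} and {A}.
Stable partition: {B,G,M} | {C,F} | {E,H} | {D,L} | {I} | {J,K} | {A} — 7 equivalence classes.

7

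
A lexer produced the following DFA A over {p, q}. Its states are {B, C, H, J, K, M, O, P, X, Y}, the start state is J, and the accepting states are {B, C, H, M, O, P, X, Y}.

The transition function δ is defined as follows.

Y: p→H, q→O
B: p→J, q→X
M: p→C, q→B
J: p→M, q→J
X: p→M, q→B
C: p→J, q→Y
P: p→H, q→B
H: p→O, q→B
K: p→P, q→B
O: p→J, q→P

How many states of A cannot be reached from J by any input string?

Starting at J and following transitions, the reachable set is {B, C, H, J, M, O, P, X, Y}. That leaves K unreachable — 1 in total.

1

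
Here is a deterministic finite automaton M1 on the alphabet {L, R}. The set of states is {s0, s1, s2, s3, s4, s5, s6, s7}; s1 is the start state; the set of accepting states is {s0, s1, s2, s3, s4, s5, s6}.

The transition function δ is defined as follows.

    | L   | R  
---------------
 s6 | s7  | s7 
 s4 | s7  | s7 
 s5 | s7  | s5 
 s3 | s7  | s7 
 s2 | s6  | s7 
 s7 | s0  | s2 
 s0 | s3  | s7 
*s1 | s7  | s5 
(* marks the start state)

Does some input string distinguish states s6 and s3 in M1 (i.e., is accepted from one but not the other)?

No

States {s4} cannot be reached from the start state, so discard them.
P0 = {s0,s1,s2,s3,s5,s6} | {s7}.
Split {s0,s1,s2,s3,s5,s6} by δ(·,L) → {s1,s3,s5,s6} and {s0,s2}.
Split {s1,s3,s5,s6} by δ(·,R) → {s1,s5} and {s3,s6}.
No further refinement is possible. Final partition (4 blocks): {s1,s5} | {s7} | {s0,s2} | {s3,s6}.
s6 and s3 lie in the same block of the stable partition, so they are equivalent — no string distinguishes them.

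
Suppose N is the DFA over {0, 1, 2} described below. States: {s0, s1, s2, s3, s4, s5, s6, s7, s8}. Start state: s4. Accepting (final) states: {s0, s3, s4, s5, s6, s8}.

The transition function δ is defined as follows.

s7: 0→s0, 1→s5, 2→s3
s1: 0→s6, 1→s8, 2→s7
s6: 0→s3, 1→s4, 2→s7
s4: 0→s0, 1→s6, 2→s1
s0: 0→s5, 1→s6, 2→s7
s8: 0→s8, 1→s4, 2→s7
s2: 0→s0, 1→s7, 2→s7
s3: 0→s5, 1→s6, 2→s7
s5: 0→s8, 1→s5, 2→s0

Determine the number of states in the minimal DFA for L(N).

7

States {s2} cannot be reached from the start state, so discard them.
Start with accepting vs non-accepting: {s0,s3,s4,s5,s6,s8} | {s1,s7}.
On input 2, block {s0,s3,s4,s5,s6,s8} splits into {s0,s3,s4,s6,s8} and {s5}.
On input 0, block {s0,s3,s4,s6,s8} splits into {s4,s6,s8} and {s0,s3}.
Split {s4,s6,s8} by δ(·,0) → {s4,s6} and {s8}.
Split {s1,s7} by δ(·,0) → {s1} and {s7}.
On input 2, block {s4,s6} splits into {s4} and {s6}.
Stable partition: {s4} | {s1} | {s5} | {s0,s3} | {s8} | {s7} | {s6} — 7 equivalence classes.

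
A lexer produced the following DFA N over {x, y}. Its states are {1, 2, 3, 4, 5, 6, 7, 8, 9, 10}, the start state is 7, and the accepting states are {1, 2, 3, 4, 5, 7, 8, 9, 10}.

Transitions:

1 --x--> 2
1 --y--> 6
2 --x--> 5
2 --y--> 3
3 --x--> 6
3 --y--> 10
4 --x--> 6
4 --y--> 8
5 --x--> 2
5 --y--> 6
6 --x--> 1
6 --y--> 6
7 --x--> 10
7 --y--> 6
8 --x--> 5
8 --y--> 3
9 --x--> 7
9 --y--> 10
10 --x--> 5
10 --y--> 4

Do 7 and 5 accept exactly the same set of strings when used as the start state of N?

States {9} cannot be reached from the start state, so discard them.
Initial partition by acceptance: {1,2,3,4,5,7,8,10} | {6}.
Refine {1,2,3,4,5,7,8,10} on symbol x: members go to different blocks, giving {1,2,5,7,8,10} and {3,4}.
Refine {1,2,5,7,8,10} on symbol y: members go to different blocks, giving {1,5,7} and {2,8,10}.
Stable partition: {1,5,7} | {6} | {3,4} | {2,8,10} — 4 equivalence classes.
7 and 5 lie in the same block of the stable partition, so they are equivalent — no string distinguishes them.

Yes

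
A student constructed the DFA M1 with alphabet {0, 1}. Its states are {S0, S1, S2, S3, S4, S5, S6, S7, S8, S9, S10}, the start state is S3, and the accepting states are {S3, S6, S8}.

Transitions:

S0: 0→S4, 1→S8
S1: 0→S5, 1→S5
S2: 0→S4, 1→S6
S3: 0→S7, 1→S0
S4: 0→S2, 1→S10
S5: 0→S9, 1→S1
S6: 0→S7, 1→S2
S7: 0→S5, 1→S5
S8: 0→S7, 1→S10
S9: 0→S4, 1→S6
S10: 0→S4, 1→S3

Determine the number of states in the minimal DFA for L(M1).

Every state is reachable, so we keep all 11.
Start with accepting vs non-accepting: {S3,S6,S8} | {S0,S1,S2,S4,S5,S7,S9,S10}.
On input 1, block {S0,S1,S2,S4,S5,S7,S9,S10} splits into {S0,S2,S9,S10} and {S1,S4,S5,S7}.
Refine {S1,S4,S5,S7} on symbol 0: members go to different blocks, giving {S1,S7} and {S4,S5}.
On input 1, block {S4,S5} splits into {S4} and {S5}.
Stable partition: {S3,S6,S8} | {S0,S2,S9,S10} | {S1,S7} | {S4} | {S5} — 5 equivalence classes.

5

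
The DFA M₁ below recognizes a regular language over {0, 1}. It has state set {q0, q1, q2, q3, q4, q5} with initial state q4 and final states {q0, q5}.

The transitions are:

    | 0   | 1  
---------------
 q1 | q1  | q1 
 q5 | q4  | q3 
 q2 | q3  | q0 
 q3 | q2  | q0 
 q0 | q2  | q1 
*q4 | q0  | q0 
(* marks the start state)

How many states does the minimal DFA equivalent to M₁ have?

Reachable states from the start: {q0,q1,q2,q3,q4}. Unreachable: {q5} — drop them.
Initial partition by acceptance: {q0} | {q1,q2,q3,q4}.
Split {q1,q2,q3,q4} by δ(·,0) → {q1,q2,q3} and {q4}.
Refine {q1,q2,q3} on symbol 1: members go to different blocks, giving {q2,q3} and {q1}.
Stable partition: {q0} | {q2,q3} | {q4} | {q1} — 4 equivalence classes.

4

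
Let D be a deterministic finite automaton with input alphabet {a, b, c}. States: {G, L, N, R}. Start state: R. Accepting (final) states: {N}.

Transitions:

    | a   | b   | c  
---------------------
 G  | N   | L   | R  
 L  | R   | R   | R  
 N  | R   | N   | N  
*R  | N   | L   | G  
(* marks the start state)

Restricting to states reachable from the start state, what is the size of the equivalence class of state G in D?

Start with accepting vs non-accepting: {N} | {G,L,R}.
On input a, block {G,L,R} splits into {G,R} and {L}.
Stable partition: {N} | {G,R} | {L} — 3 equivalence classes.
The equivalence class containing G is {G,R}, of size 2.

2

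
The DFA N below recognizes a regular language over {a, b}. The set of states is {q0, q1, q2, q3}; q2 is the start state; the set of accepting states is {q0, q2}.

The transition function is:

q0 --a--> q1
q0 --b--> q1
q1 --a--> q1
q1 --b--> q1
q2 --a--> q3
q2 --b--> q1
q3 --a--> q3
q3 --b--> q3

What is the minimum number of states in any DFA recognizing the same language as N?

Reachable states from the start: {q1,q2,q3}. Unreachable: {q0} — drop them.
Start with accepting vs non-accepting: {q2} | {q1,q3}.
Stable partition: {q2} | {q1,q3} — 2 equivalence classes.

2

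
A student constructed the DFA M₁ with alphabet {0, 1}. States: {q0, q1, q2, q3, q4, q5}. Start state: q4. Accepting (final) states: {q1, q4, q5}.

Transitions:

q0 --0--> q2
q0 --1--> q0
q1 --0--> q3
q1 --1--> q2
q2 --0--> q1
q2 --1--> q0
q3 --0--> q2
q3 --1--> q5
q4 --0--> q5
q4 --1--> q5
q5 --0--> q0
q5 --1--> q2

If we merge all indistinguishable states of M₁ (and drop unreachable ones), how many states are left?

6

Every state is reachable, so we keep all 6.
Initial partition by acceptance: {q1,q4,q5} | {q0,q2,q3}.
Refine {q1,q4,q5} on symbol 0: members go to different blocks, giving {q1,q5} and {q4}.
On input 0, block {q0,q2,q3} splits into {q0,q3} and {q2}.
Refine {q0,q3} on symbol 1: members go to different blocks, giving {q0} and {q3}.
Refine {q1,q5} on symbol 0: members go to different blocks, giving {q1} and {q5}.
No further refinement is possible. Final partition (6 blocks): {q1} | {q0} | {q4} | {q2} | {q3} | {q5}.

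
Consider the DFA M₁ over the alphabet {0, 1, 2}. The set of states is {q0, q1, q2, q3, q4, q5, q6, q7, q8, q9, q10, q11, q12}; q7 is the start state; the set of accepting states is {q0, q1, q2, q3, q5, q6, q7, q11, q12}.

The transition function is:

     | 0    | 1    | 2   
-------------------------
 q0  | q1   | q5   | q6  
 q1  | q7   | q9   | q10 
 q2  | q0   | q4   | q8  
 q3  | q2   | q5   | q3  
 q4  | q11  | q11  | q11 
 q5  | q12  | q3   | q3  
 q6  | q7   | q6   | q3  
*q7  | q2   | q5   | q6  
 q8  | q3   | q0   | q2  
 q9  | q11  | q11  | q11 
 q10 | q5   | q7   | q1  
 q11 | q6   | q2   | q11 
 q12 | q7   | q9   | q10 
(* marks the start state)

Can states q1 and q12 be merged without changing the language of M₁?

Yes

Every state is reachable, so we keep all 13.
Start with accepting vs non-accepting: {q0,q1,q2,q3,q5,q6,q7,q11,q12} | {q4,q8,q9,q10}.
Refine {q0,q1,q2,q3,q5,q6,q7,q11,q12} on symbol 1: members go to different blocks, giving {q0,q3,q5,q6,q7,q11} and {q1,q2,q12}.
On input 0, block {q0,q3,q5,q6,q7,q11} splits into {q0,q3,q5,q7} and {q6,q11}.
Refine {q0,q3,q5,q7} on symbol 2: members go to different blocks, giving {q0,q7} and {q3,q5}.
Split {q4,q8,q9,q10} by δ(·,0) → {q4,q9} and {q8,q10}.
On input 0, block {q6,q11} splits into {q6} and {q11}.
The partition is now stable with 7 blocks: {q0,q7} | {q4,q9} | {q1,q2,q12} | {q6} | {q3,q5} | {q8,q10} | {q11}.
q1 and q12 lie in the same block of the stable partition, so they are equivalent — no string distinguishes them.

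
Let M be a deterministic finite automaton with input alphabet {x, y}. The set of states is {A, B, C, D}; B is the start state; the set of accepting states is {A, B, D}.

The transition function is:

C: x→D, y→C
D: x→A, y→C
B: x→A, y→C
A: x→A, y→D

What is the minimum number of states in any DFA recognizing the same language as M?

Initial partition by acceptance: {A,B,D} | {C}.
Split {A,B,D} by δ(·,y) → {B,D} and {A}.
The partition is now stable with 3 blocks: {B,D} | {C} | {A}.

3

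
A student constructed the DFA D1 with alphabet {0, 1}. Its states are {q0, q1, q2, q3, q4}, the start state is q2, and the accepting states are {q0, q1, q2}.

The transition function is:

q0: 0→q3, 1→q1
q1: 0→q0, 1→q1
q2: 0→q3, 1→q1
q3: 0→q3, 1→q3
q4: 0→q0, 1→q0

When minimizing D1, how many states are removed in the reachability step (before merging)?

1

Starting at q2 and following transitions, the reachable set is {q0, q1, q2, q3}. That leaves q4 unreachable — 1 in total.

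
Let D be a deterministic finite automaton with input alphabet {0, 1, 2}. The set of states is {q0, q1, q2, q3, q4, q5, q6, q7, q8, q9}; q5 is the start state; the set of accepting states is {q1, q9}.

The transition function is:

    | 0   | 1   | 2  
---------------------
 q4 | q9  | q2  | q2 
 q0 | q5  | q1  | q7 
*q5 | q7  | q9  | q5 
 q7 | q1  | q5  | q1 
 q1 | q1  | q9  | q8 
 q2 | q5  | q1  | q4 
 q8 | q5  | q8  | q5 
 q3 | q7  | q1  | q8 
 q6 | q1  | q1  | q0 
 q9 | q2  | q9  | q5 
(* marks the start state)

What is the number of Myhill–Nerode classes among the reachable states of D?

7

First remove the unreachable states {q0,q3,q6}; 7 states remain.
P0 = {q1,q9} | {q2,q4,q5,q7,q8}.
On input 0, block {q1,q9} splits into {q1} and {q9}.
On input 0, block {q2,q4,q5,q7,q8} splits into {q2,q5,q8} and {q4} and {q7}.
Split {q2,q5,q8} by δ(·,0) → {q2,q8} and {q5}.
On input 1, block {q2,q8} splits into {q2} and {q8}.
Stable partition: {q1} | {q2} | {q9} | {q4} | {q7} | {q5} | {q8} — 7 equivalence classes.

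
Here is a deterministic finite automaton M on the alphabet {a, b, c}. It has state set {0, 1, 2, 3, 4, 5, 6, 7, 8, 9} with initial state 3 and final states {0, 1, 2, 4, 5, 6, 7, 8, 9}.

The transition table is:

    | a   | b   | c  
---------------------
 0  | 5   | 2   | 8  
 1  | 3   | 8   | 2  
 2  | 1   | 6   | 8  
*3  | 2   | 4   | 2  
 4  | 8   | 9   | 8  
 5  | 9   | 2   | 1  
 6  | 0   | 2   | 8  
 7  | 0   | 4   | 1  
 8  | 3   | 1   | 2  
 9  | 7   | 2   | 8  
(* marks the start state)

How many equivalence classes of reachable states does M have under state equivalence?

All states are reachable from the start state.
P0 = {0,1,2,4,5,6,7,8,9} | {3}.
Refine {0,1,2,4,5,6,7,8,9} on symbol a: members go to different blocks, giving {0,2,4,5,6,7,9} and {1,8}.
Split {0,2,4,5,6,7,9} by δ(·,a) → {0,5,6,7,9} and {2,4}.
No further refinement is possible. Final partition (4 blocks): {0,5,6,7,9} | {3} | {1,8} | {2,4}.

4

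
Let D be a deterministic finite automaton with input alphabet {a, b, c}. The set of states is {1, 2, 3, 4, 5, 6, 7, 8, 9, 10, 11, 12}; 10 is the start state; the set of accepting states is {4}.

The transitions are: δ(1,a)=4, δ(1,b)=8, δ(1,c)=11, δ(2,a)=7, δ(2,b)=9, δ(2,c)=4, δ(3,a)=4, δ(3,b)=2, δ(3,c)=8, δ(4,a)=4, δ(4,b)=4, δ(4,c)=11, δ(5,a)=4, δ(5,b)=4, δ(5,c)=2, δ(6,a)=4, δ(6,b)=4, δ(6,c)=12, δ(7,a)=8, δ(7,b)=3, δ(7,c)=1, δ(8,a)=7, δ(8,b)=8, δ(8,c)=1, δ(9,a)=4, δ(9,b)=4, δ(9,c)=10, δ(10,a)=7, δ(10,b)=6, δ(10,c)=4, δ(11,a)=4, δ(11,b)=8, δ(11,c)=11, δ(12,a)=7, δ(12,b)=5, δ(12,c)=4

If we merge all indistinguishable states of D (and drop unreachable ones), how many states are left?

All states are reachable from the start state.
Start with accepting vs non-accepting: {4} | {1,2,3,5,6,7,8,9,10,11,12}.
Split {1,2,3,5,6,7,8,9,10,11,12} by δ(·,a) → {1,3,5,6,9,11} and {2,7,8,10,12}.
Refine {1,3,5,6,9,11} on symbol b: members go to different blocks, giving {1,3,11} and {5,6,9}.
Split {1,3,11} by δ(·,c) → {1,11} and {3}.
On input b, block {2,7,8,10,12} splits into {2,10,12} and {7} and {8}.
Stable partition: {4} | {1,11} | {2,10,12} | {5,6,9} | {3} | {7} | {8} — 7 equivalence classes.

7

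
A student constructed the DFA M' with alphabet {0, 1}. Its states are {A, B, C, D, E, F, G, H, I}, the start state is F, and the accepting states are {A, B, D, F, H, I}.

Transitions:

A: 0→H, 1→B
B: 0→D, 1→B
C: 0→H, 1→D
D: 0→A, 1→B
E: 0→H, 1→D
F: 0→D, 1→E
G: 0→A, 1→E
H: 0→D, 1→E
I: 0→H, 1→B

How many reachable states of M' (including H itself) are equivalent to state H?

States {C,G,I} cannot be reached from the start state, so discard them.
Start with accepting vs non-accepting: {A,B,D,F,H} | {E}.
On input 1, block {A,B,D,F,H} splits into {A,B,D} and {F,H}.
On input 0, block {A,B,D} splits into {B,D} and {A}.
Split {B,D} by δ(·,0) → {B} and {D}.
Stable partition: {B} | {E} | {F,H} | {A} | {D} — 5 equivalence classes.
State H belongs to the block {F,H}, which has 2 states.

2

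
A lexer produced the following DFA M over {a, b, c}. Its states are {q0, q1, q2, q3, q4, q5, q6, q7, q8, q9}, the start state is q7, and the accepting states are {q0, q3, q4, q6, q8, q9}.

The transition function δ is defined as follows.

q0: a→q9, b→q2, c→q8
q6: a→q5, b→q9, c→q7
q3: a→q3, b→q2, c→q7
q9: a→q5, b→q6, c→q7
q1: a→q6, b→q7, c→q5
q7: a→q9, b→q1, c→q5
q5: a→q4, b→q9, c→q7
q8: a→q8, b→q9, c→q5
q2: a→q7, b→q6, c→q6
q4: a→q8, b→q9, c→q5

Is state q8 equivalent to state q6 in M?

No

States {q0,q2,q3} cannot be reached from the start state, so discard them.
Initial partition by acceptance: {q4,q6,q8,q9} | {q1,q5,q7}.
Split {q4,q6,q8,q9} by δ(·,a) → {q4,q8} and {q6,q9}.
Split {q1,q5,q7} by δ(·,a) → {q1,q7} and {q5}.
The partition is now stable with 4 blocks: {q4,q8} | {q1,q7} | {q6,q9} | {q5}.
q8 and q6 end up in different blocks, so they are distinguishable. For instance, the string 'a' is accepted from only q8.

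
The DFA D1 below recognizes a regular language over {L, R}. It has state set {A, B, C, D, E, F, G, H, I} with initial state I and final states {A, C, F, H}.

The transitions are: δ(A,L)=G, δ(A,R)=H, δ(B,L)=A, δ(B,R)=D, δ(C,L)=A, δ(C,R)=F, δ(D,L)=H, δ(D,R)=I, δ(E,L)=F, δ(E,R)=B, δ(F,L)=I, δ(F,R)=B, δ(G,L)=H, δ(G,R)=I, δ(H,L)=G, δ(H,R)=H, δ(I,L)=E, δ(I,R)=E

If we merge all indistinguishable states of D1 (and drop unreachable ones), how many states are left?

6

States {C} cannot be reached from the start state, so discard them.
Initial partition by acceptance: {A,F,H} | {B,D,E,G,I}.
On input R, block {A,F,H} splits into {A,H} and {F}.
Refine {B,D,E,G,I} on symbol L: members go to different blocks, giving {B,D,G} and {E} and {I}.
Split {B,D,G} by δ(·,R) → {D,G} and {B}.
Stable partition: {A,H} | {D,G} | {F} | {E} | {I} | {B} — 6 equivalence classes.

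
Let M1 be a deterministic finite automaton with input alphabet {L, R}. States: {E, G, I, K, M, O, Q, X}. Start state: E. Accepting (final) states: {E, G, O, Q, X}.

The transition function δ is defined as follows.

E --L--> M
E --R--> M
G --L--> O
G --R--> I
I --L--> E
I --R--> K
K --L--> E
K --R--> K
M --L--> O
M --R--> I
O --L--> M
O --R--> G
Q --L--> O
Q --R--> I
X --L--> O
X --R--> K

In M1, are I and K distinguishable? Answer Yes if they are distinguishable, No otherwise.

No

First remove the unreachable states {Q,X}; 6 states remain.
Start with accepting vs non-accepting: {E,G,O} | {I,K,M}.
Refine {E,G,O} on symbol L: members go to different blocks, giving {E,O} and {G}.
Refine {E,O} on symbol R: members go to different blocks, giving {E} and {O}.
Refine {I,K,M} on symbol L: members go to different blocks, giving {I,K} and {M}.
The partition is now stable with 5 blocks: {E} | {I,K} | {G} | {O} | {M}.
I and K lie in the same block of the stable partition, so they are equivalent — no string distinguishes them.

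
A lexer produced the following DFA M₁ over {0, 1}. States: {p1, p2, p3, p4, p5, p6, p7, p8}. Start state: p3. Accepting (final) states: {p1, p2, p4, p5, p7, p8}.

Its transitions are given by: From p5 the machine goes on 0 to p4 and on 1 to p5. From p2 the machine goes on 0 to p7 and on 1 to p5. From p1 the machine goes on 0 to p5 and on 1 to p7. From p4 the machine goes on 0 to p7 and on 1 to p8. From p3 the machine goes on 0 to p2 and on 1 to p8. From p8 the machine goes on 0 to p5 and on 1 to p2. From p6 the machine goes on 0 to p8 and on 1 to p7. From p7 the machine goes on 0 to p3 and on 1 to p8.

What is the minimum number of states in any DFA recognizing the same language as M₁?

States {p1,p6} cannot be reached from the start state, so discard them.
Initial partition by acceptance: {p2,p4,p5,p7,p8} | {p3}.
Split {p2,p4,p5,p7,p8} by δ(·,0) → {p2,p4,p5,p8} and {p7}.
On input 0, block {p2,p4,p5,p8} splits into {p2,p4} and {p5,p8}.
On input 0, block {p5,p8} splits into {p5} and {p8}.
Refine {p2,p4} on symbol 1: members go to different blocks, giving {p2} and {p4}.
Stable partition: {p2} | {p3} | {p7} | {p5} | {p8} | {p4} — 6 equivalence classes.

6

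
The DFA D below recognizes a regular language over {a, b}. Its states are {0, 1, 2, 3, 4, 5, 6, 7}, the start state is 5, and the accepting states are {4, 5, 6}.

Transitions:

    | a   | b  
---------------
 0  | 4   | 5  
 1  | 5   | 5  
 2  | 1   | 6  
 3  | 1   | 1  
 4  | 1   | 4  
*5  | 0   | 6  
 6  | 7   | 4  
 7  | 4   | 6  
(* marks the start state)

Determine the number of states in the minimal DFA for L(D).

2

States {2,3} cannot be reached from the start state, so discard them.
Initial partition by acceptance: {4,5,6} | {0,1,7}.
Stable partition: {4,5,6} | {0,1,7} — 2 equivalence classes.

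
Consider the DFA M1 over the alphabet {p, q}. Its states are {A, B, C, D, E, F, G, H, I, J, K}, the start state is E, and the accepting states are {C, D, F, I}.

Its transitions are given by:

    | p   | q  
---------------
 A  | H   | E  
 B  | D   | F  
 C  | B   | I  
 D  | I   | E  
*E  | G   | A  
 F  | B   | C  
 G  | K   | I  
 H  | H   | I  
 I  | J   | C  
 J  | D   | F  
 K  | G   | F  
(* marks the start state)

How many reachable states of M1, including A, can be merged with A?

2

All states are reachable from the start state.
P0 = {C,D,F,I} | {A,B,E,G,H,J,K}.
Refine {C,D,F,I} on symbol p: members go to different blocks, giving {C,F,I} and {D}.
Refine {A,B,E,G,H,J,K} on symbol p: members go to different blocks, giving {A,E,G,H,K} and {B,J}.
On input q, block {A,E,G,H,K} splits into {G,H,K} and {A,E}.
Stable partition: {C,F,I} | {G,H,K} | {D} | {B,J} | {A,E} — 5 equivalence classes.
State A belongs to the block {A,E}, which has 2 states.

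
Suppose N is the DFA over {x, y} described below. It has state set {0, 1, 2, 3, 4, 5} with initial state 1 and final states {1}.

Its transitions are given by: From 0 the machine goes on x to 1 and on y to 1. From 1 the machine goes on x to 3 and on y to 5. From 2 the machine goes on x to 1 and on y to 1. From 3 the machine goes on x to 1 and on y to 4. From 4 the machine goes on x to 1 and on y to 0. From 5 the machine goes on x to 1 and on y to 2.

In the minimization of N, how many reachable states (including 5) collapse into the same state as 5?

All states are reachable from the start state.
Start with accepting vs non-accepting: {1} | {0,2,3,4,5}.
On input y, block {0,2,3,4,5} splits into {3,4,5} and {0,2}.
On input y, block {3,4,5} splits into {4,5} and {3}.
Stable partition: {1} | {4,5} | {0,2} | {3} — 4 equivalence classes.
The equivalence class containing 5 is {4,5}, of size 2.

2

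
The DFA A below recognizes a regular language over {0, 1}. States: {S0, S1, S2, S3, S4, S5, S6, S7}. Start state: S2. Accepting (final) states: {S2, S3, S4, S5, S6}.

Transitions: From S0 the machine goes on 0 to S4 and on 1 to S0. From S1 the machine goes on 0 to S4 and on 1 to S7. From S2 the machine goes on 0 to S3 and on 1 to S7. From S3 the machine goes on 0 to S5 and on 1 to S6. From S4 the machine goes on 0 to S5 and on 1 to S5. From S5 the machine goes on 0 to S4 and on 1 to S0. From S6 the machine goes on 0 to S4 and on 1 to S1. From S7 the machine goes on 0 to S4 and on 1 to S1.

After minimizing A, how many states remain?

Start with accepting vs non-accepting: {S2,S3,S4,S5,S6} | {S0,S1,S7}.
On input 1, block {S2,S3,S4,S5,S6} splits into {S2,S5,S6} and {S3,S4}.
Stable partition: {S2,S5,S6} | {S0,S1,S7} | {S3,S4} — 3 equivalence classes.

3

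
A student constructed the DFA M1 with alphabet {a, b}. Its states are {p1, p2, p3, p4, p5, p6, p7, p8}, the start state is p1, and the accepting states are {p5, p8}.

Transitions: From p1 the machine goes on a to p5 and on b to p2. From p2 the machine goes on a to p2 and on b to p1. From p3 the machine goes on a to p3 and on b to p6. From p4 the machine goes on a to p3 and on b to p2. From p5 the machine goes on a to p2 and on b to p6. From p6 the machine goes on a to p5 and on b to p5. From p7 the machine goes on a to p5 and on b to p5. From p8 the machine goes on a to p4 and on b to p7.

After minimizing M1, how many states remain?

4

States {p3,p4,p7,p8} cannot be reached from the start state, so discard them.
Initial partition by acceptance: {p5} | {p1,p2,p6}.
Refine {p1,p2,p6} on symbol a: members go to different blocks, giving {p1,p6} and {p2}.
Refine {p1,p6} on symbol b: members go to different blocks, giving {p1} and {p6}.
No further refinement is possible. Final partition (4 blocks): {p5} | {p1} | {p2} | {p6}.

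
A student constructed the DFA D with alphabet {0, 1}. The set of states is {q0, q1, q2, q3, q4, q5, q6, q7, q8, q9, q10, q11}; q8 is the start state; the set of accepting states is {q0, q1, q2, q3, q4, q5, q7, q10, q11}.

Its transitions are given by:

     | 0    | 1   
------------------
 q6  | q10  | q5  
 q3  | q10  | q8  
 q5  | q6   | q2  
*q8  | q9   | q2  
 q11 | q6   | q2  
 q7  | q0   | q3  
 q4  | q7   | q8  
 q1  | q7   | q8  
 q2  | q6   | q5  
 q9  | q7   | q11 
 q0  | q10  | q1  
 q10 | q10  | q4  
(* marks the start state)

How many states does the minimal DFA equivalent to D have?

All states are reachable from the start state.
Initial partition by acceptance: {q0,q1,q2,q3,q4,q5,q7,q10,q11} | {q6,q8,q9}.
Split {q0,q1,q2,q3,q4,q5,q7,q10,q11} by δ(·,0) → {q0,q1,q3,q4,q7,q10} and {q2,q5,q11}.
Refine {q0,q1,q3,q4,q7,q10} on symbol 1: members go to different blocks, giving {q0,q7,q10} and {q1,q3,q4}.
Split {q6,q8,q9} by δ(·,0) → {q6,q9} and {q8}.
Stable partition: {q0,q7,q10} | {q6,q9} | {q2,q5,q11} | {q1,q3,q4} | {q8} — 5 equivalence classes.

5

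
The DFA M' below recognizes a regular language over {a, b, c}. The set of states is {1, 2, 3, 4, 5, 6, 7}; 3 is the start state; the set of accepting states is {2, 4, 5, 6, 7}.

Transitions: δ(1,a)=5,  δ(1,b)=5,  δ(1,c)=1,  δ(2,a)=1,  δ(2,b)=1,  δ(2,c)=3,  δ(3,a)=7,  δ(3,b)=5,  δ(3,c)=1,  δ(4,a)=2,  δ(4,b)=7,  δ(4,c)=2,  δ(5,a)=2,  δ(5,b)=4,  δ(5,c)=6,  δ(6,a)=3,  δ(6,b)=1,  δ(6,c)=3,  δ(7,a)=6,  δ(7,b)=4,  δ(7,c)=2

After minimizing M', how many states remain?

3

Every state is reachable, so we keep all 7.
Start with accepting vs non-accepting: {2,4,5,6,7} | {1,3}.
Split {2,4,5,6,7} by δ(·,a) → {4,5,7} and {2,6}.
Stable partition: {4,5,7} | {1,3} | {2,6} — 3 equivalence classes.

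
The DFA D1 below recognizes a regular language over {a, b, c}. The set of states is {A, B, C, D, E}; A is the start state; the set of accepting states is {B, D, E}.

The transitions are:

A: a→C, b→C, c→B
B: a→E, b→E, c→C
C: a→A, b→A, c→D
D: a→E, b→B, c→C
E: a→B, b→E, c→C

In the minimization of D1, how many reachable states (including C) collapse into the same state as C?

Initial partition by acceptance: {B,D,E} | {A,C}.
No further refinement is possible. Final partition (2 blocks): {B,D,E} | {A,C}.
The equivalence class containing C is {A,C}, of size 2.

2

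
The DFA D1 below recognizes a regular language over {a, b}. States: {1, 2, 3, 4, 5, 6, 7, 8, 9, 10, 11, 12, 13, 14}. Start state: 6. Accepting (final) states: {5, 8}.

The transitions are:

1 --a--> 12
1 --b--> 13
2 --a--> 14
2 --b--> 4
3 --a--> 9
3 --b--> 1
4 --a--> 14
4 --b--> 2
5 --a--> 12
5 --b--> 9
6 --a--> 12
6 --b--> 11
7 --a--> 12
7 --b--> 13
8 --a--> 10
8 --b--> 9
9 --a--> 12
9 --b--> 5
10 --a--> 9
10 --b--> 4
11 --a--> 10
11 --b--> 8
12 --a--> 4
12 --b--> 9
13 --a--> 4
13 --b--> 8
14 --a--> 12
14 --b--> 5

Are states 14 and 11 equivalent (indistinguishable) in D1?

No

Reachable states from the start: {2,4,5,6,8,9,10,11,12,14}. Unreachable: {1,3,7,13} — drop them.
Start with accepting vs non-accepting: {5,8} | {2,4,6,9,10,11,12,14}.
Split {2,4,6,9,10,11,12,14} by δ(·,b) → {2,4,6,10,12} and {9,11,14}.
On input a, block {2,4,6,10,12} splits into {2,4,10} and {6,12}.
Refine {5,8} on symbol a: members go to different blocks, giving {5} and {8}.
On input a, block {9,11,14} splits into {9,14} and {11}.
Refine {6,12} on symbol a: members go to different blocks, giving {6} and {12}.
The partition is now stable with 7 blocks: {5} | {2,4,10} | {9,14} | {6} | {8} | {11} | {12}.
14 and 11 end up in different blocks, so they are distinguishable. For instance, the string 'aab' is accepted from only 11.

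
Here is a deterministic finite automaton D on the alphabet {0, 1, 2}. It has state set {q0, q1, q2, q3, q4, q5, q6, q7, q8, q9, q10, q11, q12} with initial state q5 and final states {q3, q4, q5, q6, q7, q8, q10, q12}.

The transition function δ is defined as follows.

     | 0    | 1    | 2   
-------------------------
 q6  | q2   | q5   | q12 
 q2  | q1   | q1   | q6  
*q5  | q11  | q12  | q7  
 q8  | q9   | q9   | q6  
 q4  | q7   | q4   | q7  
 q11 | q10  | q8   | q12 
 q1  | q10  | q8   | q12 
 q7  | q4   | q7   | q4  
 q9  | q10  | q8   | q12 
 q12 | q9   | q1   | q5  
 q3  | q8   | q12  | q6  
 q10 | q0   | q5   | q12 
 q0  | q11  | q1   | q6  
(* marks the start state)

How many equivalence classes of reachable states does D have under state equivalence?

States {q3} cannot be reached from the start state, so discard them.
Start with accepting vs non-accepting: {q4,q5,q6,q7,q8,q10,q12} | {q0,q1,q2,q9,q11}.
Split {q4,q5,q6,q7,q8,q10,q12} by δ(·,0) → {q5,q6,q8,q10,q12} and {q4,q7}.
Refine {q5,q6,q8,q10,q12} on symbol 1: members go to different blocks, giving {q5,q6,q10} and {q8,q12}.
On input 1, block {q5,q6,q10} splits into {q6,q10} and {q5}.
Split {q0,q1,q2,q9,q11} by δ(·,0) → {q1,q9,q11} and {q0,q2}.
Split {q8,q12} by δ(·,2) → {q8} and {q12}.
No further refinement is possible. Final partition (7 blocks): {q6,q10} | {q1,q9,q11} | {q4,q7} | {q8} | {q5} | {q0,q2} | {q12}.

7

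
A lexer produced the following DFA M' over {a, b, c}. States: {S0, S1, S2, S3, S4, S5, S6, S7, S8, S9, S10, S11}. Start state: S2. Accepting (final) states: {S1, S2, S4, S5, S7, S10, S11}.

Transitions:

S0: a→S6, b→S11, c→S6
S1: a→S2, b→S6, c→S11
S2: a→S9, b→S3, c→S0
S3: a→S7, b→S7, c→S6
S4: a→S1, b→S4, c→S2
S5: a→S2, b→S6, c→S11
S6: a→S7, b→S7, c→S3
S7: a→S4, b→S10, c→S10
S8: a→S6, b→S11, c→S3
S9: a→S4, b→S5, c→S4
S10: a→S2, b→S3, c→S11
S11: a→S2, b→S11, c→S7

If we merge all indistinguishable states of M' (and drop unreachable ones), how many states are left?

First remove the unreachable states {S8}; 11 states remain.
Initial partition by acceptance: {S1,S2,S4,S5,S7,S10,S11} | {S0,S3,S6,S9}.
On input a, block {S1,S2,S4,S5,S7,S10,S11} splits into {S1,S4,S5,S7,S10,S11} and {S2}.
Refine {S1,S4,S5,S7,S10,S11} on symbol a: members go to different blocks, giving {S1,S5,S10,S11} and {S4,S7}.
Split {S1,S5,S10,S11} by δ(·,b) → {S1,S5,S10} and {S11}.
On input a, block {S0,S3,S6,S9} splits into {S3,S6,S9} and {S0}.
On input b, block {S3,S6,S9} splits into {S3,S6} and {S9}.
On input a, block {S4,S7} splits into {S4} and {S7}.
No further refinement is possible. Final partition (8 blocks): {S1,S5,S10} | {S3,S6} | {S2} | {S4} | {S11} | {S0} | {S9} | {S7}.

8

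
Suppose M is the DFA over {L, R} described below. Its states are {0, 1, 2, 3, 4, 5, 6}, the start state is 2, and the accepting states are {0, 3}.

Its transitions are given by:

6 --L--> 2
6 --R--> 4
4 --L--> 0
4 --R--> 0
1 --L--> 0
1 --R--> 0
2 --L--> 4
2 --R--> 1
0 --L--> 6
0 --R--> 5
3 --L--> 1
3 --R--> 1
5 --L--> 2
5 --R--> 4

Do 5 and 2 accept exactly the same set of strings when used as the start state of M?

No

States {3} cannot be reached from the start state, so discard them.
P0 = {0} | {1,2,4,5,6}.
Split {1,2,4,5,6} by δ(·,L) → {2,5,6} and {1,4}.
Split {2,5,6} by δ(·,L) → {5,6} and {2}.
The partition is now stable with 4 blocks: {0} | {5,6} | {1,4} | {2}.
5 and 2 end up in different blocks, so they are distinguishable. For instance, the string 'LL' is accepted from only 2.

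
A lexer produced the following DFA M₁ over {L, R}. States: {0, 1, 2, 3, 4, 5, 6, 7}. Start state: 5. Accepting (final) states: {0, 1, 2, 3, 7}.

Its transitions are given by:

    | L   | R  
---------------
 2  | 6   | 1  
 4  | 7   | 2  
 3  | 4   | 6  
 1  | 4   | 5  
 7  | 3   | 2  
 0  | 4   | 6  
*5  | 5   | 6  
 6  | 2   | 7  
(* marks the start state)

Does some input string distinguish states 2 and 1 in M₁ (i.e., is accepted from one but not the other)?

States {0} cannot be reached from the start state, so discard them.
Start with accepting vs non-accepting: {1,2,3,7} | {4,5,6}.
Split {1,2,3,7} by δ(·,L) → {1,2,3} and {7}.
Refine {1,2,3} on symbol R: members go to different blocks, giving {1,3} and {2}.
On input L, block {4,5,6} splits into {4} and {5} and {6}.
Refine {1,3} on symbol R: members go to different blocks, giving {1} and {3}.
The partition is now stable with 7 blocks: {1} | {4} | {7} | {2} | {5} | {6} | {3}.
2 and 1 end up in different blocks, so they are distinguishable. For instance, the string 'R' is accepted from only 2.

Yes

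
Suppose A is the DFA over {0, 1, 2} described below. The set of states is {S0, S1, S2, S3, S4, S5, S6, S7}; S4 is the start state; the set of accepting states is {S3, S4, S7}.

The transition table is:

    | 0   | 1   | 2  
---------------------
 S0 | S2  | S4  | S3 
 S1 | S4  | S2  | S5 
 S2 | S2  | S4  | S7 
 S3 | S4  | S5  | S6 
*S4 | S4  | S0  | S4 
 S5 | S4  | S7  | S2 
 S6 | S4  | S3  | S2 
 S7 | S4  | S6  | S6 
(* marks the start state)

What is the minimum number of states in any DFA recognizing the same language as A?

4

Reachable states from the start: {S0,S2,S3,S4,S5,S6,S7}. Unreachable: {S1} — drop them.
Initial partition by acceptance: {S3,S4,S7} | {S0,S2,S5,S6}.
Refine {S3,S4,S7} on symbol 2: members go to different blocks, giving {S3,S7} and {S4}.
On input 0, block {S0,S2,S5,S6} splits into {S0,S2} and {S5,S6}.
Stable partition: {S3,S7} | {S0,S2} | {S4} | {S5,S6} — 4 equivalence classes.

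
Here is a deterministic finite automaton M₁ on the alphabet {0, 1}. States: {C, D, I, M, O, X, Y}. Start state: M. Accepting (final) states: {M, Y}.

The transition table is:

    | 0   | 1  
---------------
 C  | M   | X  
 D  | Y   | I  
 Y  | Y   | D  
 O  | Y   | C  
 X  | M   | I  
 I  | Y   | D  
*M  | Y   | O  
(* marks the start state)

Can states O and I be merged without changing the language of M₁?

Yes

Every state is reachable, so we keep all 7.
Initial partition by acceptance: {M,Y} | {C,D,I,O,X}.
The partition is now stable with 2 blocks: {M,Y} | {C,D,I,O,X}.
O and I lie in the same block of the stable partition, so they are equivalent — no string distinguishes them.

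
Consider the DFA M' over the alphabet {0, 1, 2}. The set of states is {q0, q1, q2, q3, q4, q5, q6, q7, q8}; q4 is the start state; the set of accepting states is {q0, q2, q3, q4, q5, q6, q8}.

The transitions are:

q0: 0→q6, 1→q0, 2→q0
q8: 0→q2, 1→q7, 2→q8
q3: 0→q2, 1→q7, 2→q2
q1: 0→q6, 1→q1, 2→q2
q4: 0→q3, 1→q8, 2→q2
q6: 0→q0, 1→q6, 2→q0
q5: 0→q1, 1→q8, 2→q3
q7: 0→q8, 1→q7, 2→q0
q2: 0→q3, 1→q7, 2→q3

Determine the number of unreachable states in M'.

Starting at q4 and following transitions, the reachable set is {q0, q2, q3, q4, q6, q7, q8}. That leaves q1, q5 unreachable — 2 in total.

2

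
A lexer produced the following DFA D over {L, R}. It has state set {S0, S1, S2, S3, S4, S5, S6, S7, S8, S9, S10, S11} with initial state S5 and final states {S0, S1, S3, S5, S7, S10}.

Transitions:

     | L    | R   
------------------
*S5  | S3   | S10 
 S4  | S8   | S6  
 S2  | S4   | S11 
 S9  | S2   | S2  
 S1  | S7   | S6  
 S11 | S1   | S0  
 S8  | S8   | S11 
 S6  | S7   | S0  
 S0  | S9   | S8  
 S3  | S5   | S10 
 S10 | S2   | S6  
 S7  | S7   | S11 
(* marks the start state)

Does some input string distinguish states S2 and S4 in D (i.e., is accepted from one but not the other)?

No

All states are reachable from the start state.
P0 = {S0,S1,S3,S5,S7,S10} | {S2,S4,S6,S8,S9,S11}.
On input L, block {S0,S1,S3,S5,S7,S10} splits into {S1,S3,S5,S7} and {S0,S10}.
On input R, block {S1,S3,S5,S7} splits into {S1,S7} and {S3,S5}.
On input L, block {S2,S4,S6,S8,S9,S11} splits into {S2,S4,S8,S9} and {S6,S11}.
Split {S2,S4,S8,S9} by δ(·,R) → {S2,S4,S8} and {S9}.
Split {S0,S10} by δ(·,L) → {S0} and {S10}.
The partition is now stable with 7 blocks: {S1,S7} | {S2,S4,S8} | {S0} | {S3,S5} | {S6,S11} | {S9} | {S10}.
S2 and S4 lie in the same block of the stable partition, so they are equivalent — no string distinguishes them.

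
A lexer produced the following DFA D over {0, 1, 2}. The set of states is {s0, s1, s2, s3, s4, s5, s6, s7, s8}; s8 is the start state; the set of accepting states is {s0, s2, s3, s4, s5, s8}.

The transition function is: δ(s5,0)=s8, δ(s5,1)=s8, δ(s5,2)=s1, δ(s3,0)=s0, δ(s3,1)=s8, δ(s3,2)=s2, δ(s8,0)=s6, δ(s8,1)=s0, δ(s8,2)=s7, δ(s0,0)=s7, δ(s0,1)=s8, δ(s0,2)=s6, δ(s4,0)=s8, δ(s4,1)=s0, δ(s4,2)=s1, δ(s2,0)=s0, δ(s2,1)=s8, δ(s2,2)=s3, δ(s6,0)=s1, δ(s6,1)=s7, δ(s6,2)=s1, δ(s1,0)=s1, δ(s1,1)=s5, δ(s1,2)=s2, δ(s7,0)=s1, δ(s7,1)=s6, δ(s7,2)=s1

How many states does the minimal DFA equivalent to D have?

Reachable states from the start: {s0,s1,s2,s3,s5,s6,s7,s8}. Unreachable: {s4} — drop them.
Start with accepting vs non-accepting: {s0,s2,s3,s5,s8} | {s1,s6,s7}.
Split {s0,s2,s3,s5,s8} by δ(·,0) → {s2,s3,s5} and {s0,s8}.
Split {s2,s3,s5} by δ(·,2) → {s2,s3} and {s5}.
Refine {s1,s6,s7} on symbol 1: members go to different blocks, giving {s6,s7} and {s1}.
No further refinement is possible. Final partition (5 blocks): {s2,s3} | {s6,s7} | {s0,s8} | {s5} | {s1}.

5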